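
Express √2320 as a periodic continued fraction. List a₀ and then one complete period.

[48; 6, 96]

a₀ = ⌊√2320⌋ = 48.
With m₀=0, d₀=1 and mₖ₊₁ = dₖaₖ − mₖ, dₖ₊₁ = (n − mₖ₊₁²)/dₖ, aₖ₊₁ = ⌊(a₀+mₖ₊₁)/dₖ₊₁⌋:
  k=1: m=48, d=16, a=6
  k=2: m=48, d=1, a=96
d=1 and a=2a₀=96 at k=2, so the next step gives (m, d) = (48, 16) again — its k=1 value — and the period has length 2.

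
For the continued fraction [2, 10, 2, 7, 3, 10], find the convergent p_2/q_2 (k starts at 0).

44/21

Using pₖ = aₖpₖ₋₁ + pₖ₋₂, qₖ = aₖqₖ₋₁ + qₖ₋₂ (with p₋₁=1, p₋₂=0, q₋₁=0, q₋₂=1):
  k=0: a=2, p=2, q=1
  k=1: a=10, p=21, q=10
  k=2: a=2, p=44, q=21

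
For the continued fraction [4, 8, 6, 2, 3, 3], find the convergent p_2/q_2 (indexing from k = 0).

Using pₖ = aₖpₖ₋₁ + pₖ₋₂, qₖ = aₖqₖ₋₁ + qₖ₋₂ (with p₋₁=1, p₋₂=0, q₋₁=0, q₋₂=1):
  k=0: a=4, p=4, q=1
  k=1: a=8, p=33, q=8
  k=2: a=6, p=202, q=49

202/49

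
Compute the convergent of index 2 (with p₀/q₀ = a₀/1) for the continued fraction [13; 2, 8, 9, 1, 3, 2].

229/17

Using pₖ = aₖpₖ₋₁ + pₖ₋₂, qₖ = aₖqₖ₋₁ + qₖ₋₂ (with p₋₁=1, p₋₂=0, q₋₁=0, q₋₂=1):
  k=0: a=13, p=13, q=1
  k=1: a=2, p=27, q=2
  k=2: a=8, p=229, q=17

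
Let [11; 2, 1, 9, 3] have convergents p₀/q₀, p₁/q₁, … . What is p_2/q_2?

34/3

Using pₖ = aₖpₖ₋₁ + pₖ₋₂, qₖ = aₖqₖ₋₁ + qₖ₋₂ (with p₋₁=1, p₋₂=0, q₋₁=0, q₋₂=1):
  k=0: a=11, p=11, q=1
  k=1: a=2, p=23, q=2
  k=2: a=1, p=34, q=3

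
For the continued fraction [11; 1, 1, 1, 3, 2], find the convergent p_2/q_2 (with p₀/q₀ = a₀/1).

Using pₖ = aₖpₖ₋₁ + pₖ₋₂, qₖ = aₖqₖ₋₁ + qₖ₋₂ (with p₋₁=1, p₋₂=0, q₋₁=0, q₋₂=1):
  k=0: a=11, p=11, q=1
  k=1: a=1, p=12, q=1
  k=2: a=1, p=23, q=2

23/2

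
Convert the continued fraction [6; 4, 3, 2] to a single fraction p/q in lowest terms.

Fold from the inside: start with 2/1.
  3 + 1/2 = 7/2
  4 + 2/7 = 30/7
  6 + 7/30 = 187/30

187/30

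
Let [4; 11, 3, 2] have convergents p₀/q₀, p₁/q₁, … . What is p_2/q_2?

Using pₖ = aₖpₖ₋₁ + pₖ₋₂, qₖ = aₖqₖ₋₁ + qₖ₋₂ (with p₋₁=1, p₋₂=0, q₋₁=0, q₋₂=1):
  k=0: a=4, p=4, q=1
  k=1: a=11, p=45, q=11
  k=2: a=3, p=139, q=34

139/34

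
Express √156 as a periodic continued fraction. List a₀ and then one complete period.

a₀ = ⌊√156⌋ = 12.

[12; 2, 24]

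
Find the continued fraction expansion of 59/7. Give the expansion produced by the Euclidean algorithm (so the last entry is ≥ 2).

[8; 2, 3]

59 = 8·7 + 3
7 = 2·3 + 1
3 = 3·1 + 0  (stop)
So 59/7 = [8; 2, 3].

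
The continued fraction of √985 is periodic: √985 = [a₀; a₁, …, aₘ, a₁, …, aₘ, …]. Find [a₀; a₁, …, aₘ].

a₀ = ⌊√985⌋ = 31.
With m₀=0, d₀=1 and mₖ₊₁ = dₖaₖ − mₖ, dₖ₊₁ = (n − mₖ₊₁²)/dₖ, aₖ₊₁ = ⌊(a₀+mₖ₊₁)/dₖ₊₁⌋:
  k=1: m=31, d=24, a=2
  k=2: m=17, d=29, a=1
  k=3: m=12, d=29, a=1
  k=4: m=17, d=24, a=2
  k=5: m=31, d=1, a=62
d=1 and a=2a₀=62 at k=5, so the next step gives (m, d) = (31, 24) again — its k=1 value — and the period has length 5.

[31; 2, 1, 1, 2, 62]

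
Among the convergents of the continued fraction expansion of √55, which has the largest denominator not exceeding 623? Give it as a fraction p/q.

√55 = [7; 2, 2, 2, 14, …] (period length 4).
Convergents:
  p_0/q_0 = 7/1
  p_1/q_1 = 15/2
  p_2/q_2 = 37/5
  p_3/q_3 = 89/12
  p_4/q_4 = 1283/173
  p_5/q_5 = 2655/358
  p_6/q_6 = 6593/889
q_5 = 358 ≤ 623 < 889 = q_6, so the answer is 2655/358.

2655/358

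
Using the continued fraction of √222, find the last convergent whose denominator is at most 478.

√222 = [14; 1, 8, 1, 28, …] (period length 4).
Convergents:
  p_0/q_0 = 14/1
  p_1/q_1 = 15/1
  p_2/q_2 = 134/9
  p_3/q_3 = 149/10
  p_4/q_4 = 4306/289
  p_5/q_5 = 4455/299
  p_6/q_6 = 39946/2681
q_5 = 299 ≤ 478 < 2681 = q_6, so the answer is 4455/299.

4455/299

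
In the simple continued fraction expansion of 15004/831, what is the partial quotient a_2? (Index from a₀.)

15004 = 18·831 + 46   →  a_0 = 18
831 = 18·46 + 3   →  a_1 = 18
46 = 15·3 + 1   →  a_2 = 15

15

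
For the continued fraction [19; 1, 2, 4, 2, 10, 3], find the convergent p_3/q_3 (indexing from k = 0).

Using pₖ = aₖpₖ₋₁ + pₖ₋₂, qₖ = aₖqₖ₋₁ + qₖ₋₂ (with p₋₁=1, p₋₂=0, q₋₁=0, q₋₂=1):
  k=0: a=19, p=19, q=1
  k=1: a=1, p=20, q=1
  k=2: a=2, p=59, q=3
  k=3: a=4, p=256, q=13

256/13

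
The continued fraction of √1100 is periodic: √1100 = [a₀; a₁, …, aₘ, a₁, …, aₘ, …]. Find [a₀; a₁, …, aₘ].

[33; 6, 66]

a₀ = ⌊√1100⌋ = 33.
With m₀=0, d₀=1 and mₖ₊₁ = dₖaₖ − mₖ, dₖ₊₁ = (n − mₖ₊₁²)/dₖ, aₖ₊₁ = ⌊(a₀+mₖ₊₁)/dₖ₊₁⌋:
  k=1: m=33, d=11, a=6
  k=2: m=33, d=1, a=66
d=1 and a=2a₀=66 at k=2, so the next step gives (m, d) = (33, 11) again — its k=1 value — and the period has length 2.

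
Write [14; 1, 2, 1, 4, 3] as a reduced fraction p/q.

Fold from the inside: start with 3/1.
  4 + 1/3 = 13/3
  1 + 3/13 = 16/13
  2 + 13/16 = 45/16
  1 + 16/45 = 61/45
  14 + 45/61 = 899/61

899/61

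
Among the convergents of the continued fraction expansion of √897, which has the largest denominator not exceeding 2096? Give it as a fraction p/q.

√897 = [29; 1, 18, 1, 58, …] (period length 4).
Convergents:
  p_0/q_0 = 29/1
  p_1/q_1 = 30/1
  p_2/q_2 = 569/19
  p_3/q_3 = 599/20
  p_4/q_4 = 35311/1179
  p_5/q_5 = 35910/1199
  p_6/q_6 = 681691/22761
q_5 = 1199 ≤ 2096 < 22761 = q_6, so the answer is 35910/1199.

35910/1199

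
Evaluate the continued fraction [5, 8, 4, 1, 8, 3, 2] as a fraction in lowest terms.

Fold from the inside: start with 2/1.
  3 + 1/2 = 7/2
  8 + 2/7 = 58/7
  1 + 7/58 = 65/58
  4 + 58/65 = 318/65
  8 + 65/318 = 2609/318
  5 + 318/2609 = 13363/2609

13363/2609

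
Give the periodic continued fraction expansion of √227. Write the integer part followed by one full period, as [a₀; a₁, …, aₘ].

[15; 15, 30]

a₀ = ⌊√227⌋ = 15.
With m₀=0, d₀=1 and mₖ₊₁ = dₖaₖ − mₖ, dₖ₊₁ = (n − mₖ₊₁²)/dₖ, aₖ₊₁ = ⌊(a₀+mₖ₊₁)/dₖ₊₁⌋:
  k=1: m=15, d=2, a=15
  k=2: m=15, d=1, a=30
d=1 and a=2a₀=30 at k=2, so the next step gives (m, d) = (15, 2) again — its k=1 value — and the period has length 2.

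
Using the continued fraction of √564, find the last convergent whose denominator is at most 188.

√564 = [23; 1, 2, 1, 46, …] (period length 4).
Convergents:
  p_0/q_0 = 23/1
  p_1/q_1 = 24/1
  p_2/q_2 = 71/3
  p_3/q_3 = 95/4
  p_4/q_4 = 4441/187
  p_5/q_5 = 4536/191
q_4 = 187 ≤ 188 < 191 = q_5, so the answer is 4441/187.

4441/187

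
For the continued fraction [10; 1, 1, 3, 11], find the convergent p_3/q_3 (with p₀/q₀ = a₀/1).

Using pₖ = aₖpₖ₋₁ + pₖ₋₂, qₖ = aₖqₖ₋₁ + qₖ₋₂ (with p₋₁=1, p₋₂=0, q₋₁=0, q₋₂=1):
  k=0: a=10, p=10, q=1
  k=1: a=1, p=11, q=1
  k=2: a=1, p=21, q=2
  k=3: a=3, p=74, q=7

74/7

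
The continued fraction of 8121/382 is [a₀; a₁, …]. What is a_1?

8121 = 21·382 + 99   →  a_0 = 21
382 = 3·99 + 85   →  a_1 = 3

3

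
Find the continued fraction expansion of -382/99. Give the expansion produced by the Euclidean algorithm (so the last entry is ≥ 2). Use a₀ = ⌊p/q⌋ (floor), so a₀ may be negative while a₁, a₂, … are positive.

[-4; 7, 14]

-382 = -4×99 + 14
99 = 7×14 + 1
14 = 14×1 + 0  (stop)
So -382/99 = [-4; 7, 14].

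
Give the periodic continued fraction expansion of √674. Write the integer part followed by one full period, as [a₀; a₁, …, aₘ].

[25; 1, 24, 1, 50]

a₀ = ⌊√674⌋ = 25.
With m₀=0, d₀=1 and mₖ₊₁ = dₖaₖ − mₖ, dₖ₊₁ = (n − mₖ₊₁²)/dₖ, aₖ₊₁ = ⌊(a₀+mₖ₊₁)/dₖ₊₁⌋:
  k=1: m=25, d=49, a=1
  k=2: m=24, d=2, a=24
  k=3: m=24, d=49, a=1
  k=4: m=25, d=1, a=50
d=1 and a=2a₀=50 at k=4, so the next step gives (m, d) = (25, 49) again — its k=1 value — and the period has length 4.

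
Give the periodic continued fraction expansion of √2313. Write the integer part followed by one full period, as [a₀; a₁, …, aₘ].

a₀ = ⌊√2313⌋ = 48.
With m₀=0, d₀=1 and mₖ₊₁ = dₖaₖ − mₖ, dₖ₊₁ = (n − mₖ₊₁²)/dₖ, aₖ₊₁ = ⌊(a₀+mₖ₊₁)/dₖ₊₁⌋:
  k=1: m=48, d=9, a=10
  k=2: m=42, d=61, a=1
  k=3: m=19, d=32, a=2
  k=4: m=45, d=9, a=10
  k=5: m=45, d=32, a=2
  k=6: m=19, d=61, a=1
  k=7: m=42, d=9, a=10
  k=8: m=48, d=1, a=96
d=1 and a=2a₀=96 at k=8, so the next step gives (m, d) = (48, 9) again — its k=1 value — and the period has length 8.

[48; 10, 1, 2, 10, 2, 1, 10, 96]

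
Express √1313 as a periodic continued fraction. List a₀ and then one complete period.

[36; 4, 4, 72]

a₀ = ⌊√1313⌋ = 36.
With m₀=0, d₀=1 and mₖ₊₁ = dₖaₖ − mₖ, dₖ₊₁ = (n − mₖ₊₁²)/dₖ, aₖ₊₁ = ⌊(a₀+mₖ₊₁)/dₖ₊₁⌋:
  k=1: m=36, d=17, a=4
  k=2: m=32, d=17, a=4
  k=3: m=36, d=1, a=72
d=1 and a=2a₀=72 at k=3, so the next step gives (m, d) = (36, 17) again — its k=1 value — and the period has length 3.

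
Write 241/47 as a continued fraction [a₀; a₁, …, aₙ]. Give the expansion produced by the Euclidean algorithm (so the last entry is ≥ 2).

241 = 5*47 + 6
47 = 7*6 + 5
6 = 1*5 + 1
5 = 5*1 + 0  (stop)
So 241/47 = [5; 7, 1, 5].

[5; 7, 1, 5]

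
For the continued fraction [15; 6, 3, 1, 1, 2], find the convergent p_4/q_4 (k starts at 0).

Using pₖ = aₖpₖ₋₁ + pₖ₋₂, qₖ = aₖqₖ₋₁ + qₖ₋₂ (with p₋₁=1, p₋₂=0, q₋₁=0, q₋₂=1):
  k=0: a=15, p=15, q=1
  k=1: a=6, p=91, q=6
  k=2: a=3, p=288, q=19
  k=3: a=1, p=379, q=25
  k=4: a=1, p=667, q=44

667/44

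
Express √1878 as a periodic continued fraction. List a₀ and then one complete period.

[43; 2, 1, 42, 1, 2, 86]

a₀ = ⌊√1878⌋ = 43.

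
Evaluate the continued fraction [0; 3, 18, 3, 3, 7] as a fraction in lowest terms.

1336/4081

Fold from the inside: start with 7/1.
  3 + 1/7 = 22/7
  3 + 7/22 = 73/22
  18 + 22/73 = 1336/73
  3 + 73/1336 = 4081/1336
  0 + 1336/4081 = 1336/4081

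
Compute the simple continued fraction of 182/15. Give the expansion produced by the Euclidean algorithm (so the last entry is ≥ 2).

[12; 7, 2]

182 = 12*15 + 2
15 = 7*2 + 1
2 = 2*1 + 0  (stop)
So 182/15 = [12; 7, 2].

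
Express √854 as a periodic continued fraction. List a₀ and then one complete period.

[29; 4, 2, 11, 4, 11, 2, 4, 58]

a₀ = ⌊√854⌋ = 29.
With m₀=0, d₀=1 and mₖ₊₁ = dₖaₖ − mₖ, dₖ₊₁ = (n − mₖ₊₁²)/dₖ, aₖ₊₁ = ⌊(a₀+mₖ₊₁)/dₖ₊₁⌋:
  k=1: m=29, d=13, a=4
  k=2: m=23, d=25, a=2
  k=3: m=27, d=5, a=11
  k=4: m=28, d=14, a=4
  k=5: m=28, d=5, a=11
  k=6: m=27, d=25, a=2
  k=7: m=23, d=13, a=4
  k=8: m=29, d=1, a=58
d=1 and a=2a₀=58 at k=8, so the next step gives (m, d) = (29, 13) again — its k=1 value — and the period has length 8.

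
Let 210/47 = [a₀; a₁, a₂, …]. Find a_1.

2

210 = 4·47 + 22   →  a_0 = 4
47 = 2·22 + 3   →  a_1 = 2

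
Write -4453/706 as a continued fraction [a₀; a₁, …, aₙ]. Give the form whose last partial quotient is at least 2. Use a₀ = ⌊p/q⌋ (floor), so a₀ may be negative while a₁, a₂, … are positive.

-4453 = -7×706 + 489
706 = 1×489 + 217
489 = 2×217 + 55
217 = 3×55 + 52
55 = 1×52 + 3
52 = 17×3 + 1
3 = 3×1 + 0  (stop)
So -4453/706 = [-7; 1, 2, 3, 1, 17, 3].

[-7; 1, 2, 3, 1, 17, 3]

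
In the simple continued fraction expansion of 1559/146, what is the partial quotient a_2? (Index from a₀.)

1559 = 10·146 + 99   →  a_0 = 10
146 = 1·99 + 47   →  a_1 = 1
99 = 2·47 + 5   →  a_2 = 2

2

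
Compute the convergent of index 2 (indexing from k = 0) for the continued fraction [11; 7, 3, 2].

Using pₖ = aₖpₖ₋₁ + pₖ₋₂, qₖ = aₖqₖ₋₁ + qₖ₋₂ (with p₋₁=1, p₋₂=0, q₋₁=0, q₋₂=1):
  k=0: a=11, p=11, q=1
  k=1: a=7, p=78, q=7
  k=2: a=3, p=245, q=22

245/22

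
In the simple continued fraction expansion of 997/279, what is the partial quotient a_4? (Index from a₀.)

1

997 = 3·279 + 160   →  a_0 = 3
279 = 1·160 + 119   →  a_1 = 1
160 = 1·119 + 41   →  a_2 = 1
119 = 2·41 + 37   →  a_3 = 2
41 = 1·37 + 4   →  a_4 = 1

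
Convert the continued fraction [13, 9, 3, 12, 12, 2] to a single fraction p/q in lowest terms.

Fold from the inside: start with 2/1.
  12 + 1/2 = 25/2
  12 + 2/25 = 302/25
  3 + 25/302 = 931/302
  9 + 302/931 = 8681/931
  13 + 931/8681 = 113784/8681

113784/8681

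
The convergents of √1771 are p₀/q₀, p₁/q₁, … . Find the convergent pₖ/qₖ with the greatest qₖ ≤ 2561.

√1771 = [42; 12, 84, …] (period length 2).
Convergents:
  p_0/q_0 = 42/1
  p_1/q_1 = 505/12
  p_2/q_2 = 42462/1009
  p_3/q_3 = 510049/12120
q_2 = 1009 ≤ 2561 < 12120 = q_3, so the answer is 42462/1009.

42462/1009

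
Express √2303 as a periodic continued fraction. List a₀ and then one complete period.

[47; 1, 94]

a₀ = ⌊√2303⌋ = 47.
With m₀=0, d₀=1 and mₖ₊₁ = dₖaₖ − mₖ, dₖ₊₁ = (n − mₖ₊₁²)/dₖ, aₖ₊₁ = ⌊(a₀+mₖ₊₁)/dₖ₊₁⌋:
  k=1: m=47, d=94, a=1
  k=2: m=47, d=1, a=94
d=1 and a=2a₀=94 at k=2, so the next step gives (m, d) = (47, 94) again — its k=1 value — and the period has length 2.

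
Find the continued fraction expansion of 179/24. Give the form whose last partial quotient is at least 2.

[7; 2, 5, 2]

179 = 7×24 + 11
24 = 2×11 + 2
11 = 5×2 + 1
2 = 2×1 + 0  (stop)
So 179/24 = [7; 2, 5, 2].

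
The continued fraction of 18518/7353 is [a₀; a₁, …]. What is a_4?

18518 = 2·7353 + 3812   →  a_0 = 2
7353 = 1·3812 + 3541   →  a_1 = 1
3812 = 1·3541 + 271   →  a_2 = 1
3541 = 13·271 + 18   →  a_3 = 13
271 = 15·18 + 1   →  a_4 = 15

15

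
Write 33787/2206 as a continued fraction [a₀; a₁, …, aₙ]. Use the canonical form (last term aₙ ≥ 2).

[15; 3, 6, 16, 2, 3]

33787 = 15×2206 + 697
2206 = 3×697 + 115
697 = 6×115 + 7
115 = 16×7 + 3
7 = 2×3 + 1
3 = 3×1 + 0  (stop)
So 33787/2206 = [15; 3, 6, 16, 2, 3].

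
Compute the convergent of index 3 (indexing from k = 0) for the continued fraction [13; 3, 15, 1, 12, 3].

653/49

Using pₖ = aₖpₖ₋₁ + pₖ₋₂, qₖ = aₖqₖ₋₁ + qₖ₋₂ (with p₋₁=1, p₋₂=0, q₋₁=0, q₋₂=1):
  k=0: a=13, p=13, q=1
  k=1: a=3, p=40, q=3
  k=2: a=15, p=613, q=46
  k=3: a=1, p=653, q=49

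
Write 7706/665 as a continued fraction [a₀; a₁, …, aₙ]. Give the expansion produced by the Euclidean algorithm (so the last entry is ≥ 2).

7706 = 11·665 + 391
665 = 1·391 + 274
391 = 1·274 + 117
274 = 2·117 + 40
117 = 2·40 + 37
40 = 1·37 + 3
37 = 12·3 + 1
3 = 3·1 + 0  (stop)
So 7706/665 = [11; 1, 1, 2, 2, 1, 12, 3].

[11; 1, 1, 2, 2, 1, 12, 3]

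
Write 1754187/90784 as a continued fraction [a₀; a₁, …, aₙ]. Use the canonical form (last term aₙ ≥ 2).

[19; 3, 10, 16, 12, 15]

1754187 = 19·90784 + 29291
90784 = 3·29291 + 2911
29291 = 10·2911 + 181
2911 = 16·181 + 15
181 = 12·15 + 1
15 = 15·1 + 0  (stop)
So 1754187/90784 = [19; 3, 10, 16, 12, 15].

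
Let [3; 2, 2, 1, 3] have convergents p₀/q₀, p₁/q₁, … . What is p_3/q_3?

Using pₖ = aₖpₖ₋₁ + pₖ₋₂, qₖ = aₖqₖ₋₁ + qₖ₋₂ (with p₋₁=1, p₋₂=0, q₋₁=0, q₋₂=1):
  k=0: a=3, p=3, q=1
  k=1: a=2, p=7, q=2
  k=2: a=2, p=17, q=5
  k=3: a=1, p=24, q=7

24/7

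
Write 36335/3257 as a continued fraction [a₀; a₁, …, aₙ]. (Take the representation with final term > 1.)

36335 = 11*3257 + 508
3257 = 6*508 + 209
508 = 2*209 + 90
209 = 2*90 + 29
90 = 3*29 + 3
29 = 9*3 + 2
3 = 1*2 + 1
2 = 2*1 + 0  (stop)
So 36335/3257 = [11; 6, 2, 2, 3, 9, 1, 2].

[11; 6, 2, 2, 3, 9, 1, 2]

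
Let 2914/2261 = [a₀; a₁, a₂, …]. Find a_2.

2914 = 1·2261 + 653   →  a_0 = 1
2261 = 3·653 + 302   →  a_1 = 3
653 = 2·302 + 49   →  a_2 = 2

2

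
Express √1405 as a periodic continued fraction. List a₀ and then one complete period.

a₀ = ⌊√1405⌋ = 37.
With m₀=0, d₀=1 and mₖ₊₁ = dₖaₖ − mₖ, dₖ₊₁ = (n − mₖ₊₁²)/dₖ, aₖ₊₁ = ⌊(a₀+mₖ₊₁)/dₖ₊₁⌋:
  k=1: m=37, d=36, a=2
  k=2: m=35, d=5, a=14
  k=3: m=35, d=36, a=2
  k=4: m=37, d=1, a=74
d=1 and a=2a₀=74 at k=4, so the next step gives (m, d) = (37, 36) again — its k=1 value — and the period has length 4.

[37; 2, 14, 2, 74]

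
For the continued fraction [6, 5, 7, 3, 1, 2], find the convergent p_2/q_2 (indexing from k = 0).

223/36

Using pₖ = aₖpₖ₋₁ + pₖ₋₂, qₖ = aₖqₖ₋₁ + qₖ₋₂ (with p₋₁=1, p₋₂=0, q₋₁=0, q₋₂=1):
  k=0: a=6, p=6, q=1
  k=1: a=5, p=31, q=5
  k=2: a=7, p=223, q=36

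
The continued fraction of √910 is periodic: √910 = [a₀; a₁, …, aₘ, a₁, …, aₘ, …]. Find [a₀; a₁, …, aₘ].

[30; 6, 60]

a₀ = ⌊√910⌋ = 30.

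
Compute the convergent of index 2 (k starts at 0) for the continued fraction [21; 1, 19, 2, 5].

439/20

Using pₖ = aₖpₖ₋₁ + pₖ₋₂, qₖ = aₖqₖ₋₁ + qₖ₋₂ (with p₋₁=1, p₋₂=0, q₋₁=0, q₋₂=1):
  k=0: a=21, p=21, q=1
  k=1: a=1, p=22, q=1
  k=2: a=19, p=439, q=20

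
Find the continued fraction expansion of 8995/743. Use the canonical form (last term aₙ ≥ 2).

8995 = 12×743 + 79
743 = 9×79 + 32
79 = 2×32 + 15
32 = 2×15 + 2
15 = 7×2 + 1
2 = 2×1 + 0  (stop)
So 8995/743 = [12; 9, 2, 2, 7, 2].

[12; 9, 2, 2, 7, 2]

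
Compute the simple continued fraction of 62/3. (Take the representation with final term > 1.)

62 = 20×3 + 2
3 = 1×2 + 1
2 = 2×1 + 0  (stop)
So 62/3 = [20; 1, 2].

[20; 1, 2]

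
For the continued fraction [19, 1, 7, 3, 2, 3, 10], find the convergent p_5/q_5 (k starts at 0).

3956/199

Using pₖ = aₖpₖ₋₁ + pₖ₋₂, qₖ = aₖqₖ₋₁ + qₖ₋₂ (with p₋₁=1, p₋₂=0, q₋₁=0, q₋₂=1):
  k=0: a=19, p=19, q=1
  k=1: a=1, p=20, q=1
  k=2: a=7, p=159, q=8
  k=3: a=3, p=497, q=25
  k=4: a=2, p=1153, q=58
  k=5: a=3, p=3956, q=199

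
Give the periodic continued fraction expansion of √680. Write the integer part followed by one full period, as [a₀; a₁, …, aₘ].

[26; 13, 52]

a₀ = ⌊√680⌋ = 26.
With m₀=0, d₀=1 and mₖ₊₁ = dₖaₖ − mₖ, dₖ₊₁ = (n − mₖ₊₁²)/dₖ, aₖ₊₁ = ⌊(a₀+mₖ₊₁)/dₖ₊₁⌋:
  k=1: m=26, d=4, a=13
  k=2: m=26, d=1, a=52
d=1 and a=2a₀=52 at k=2, so the next step gives (m, d) = (26, 4) again — its k=1 value — and the period has length 2.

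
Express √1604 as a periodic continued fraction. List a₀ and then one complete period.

[40; 20, 80]

a₀ = ⌊√1604⌋ = 40.
With m₀=0, d₀=1 and mₖ₊₁ = dₖaₖ − mₖ, dₖ₊₁ = (n − mₖ₊₁²)/dₖ, aₖ₊₁ = ⌊(a₀+mₖ₊₁)/dₖ₊₁⌋:
  k=1: m=40, d=4, a=20
  k=2: m=40, d=1, a=80
d=1 and a=2a₀=80 at k=2, so the next step gives (m, d) = (40, 4) again — its k=1 value — and the period has length 2.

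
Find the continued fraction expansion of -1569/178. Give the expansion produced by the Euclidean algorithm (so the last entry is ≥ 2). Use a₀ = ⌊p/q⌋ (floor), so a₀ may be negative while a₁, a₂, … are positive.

[-9; 5, 2, 1, 1, 6]

-1569 = -9*178 + 33
178 = 5*33 + 13
33 = 2*13 + 7
13 = 1*7 + 6
7 = 1*6 + 1
6 = 6*1 + 0  (stop)
So -1569/178 = [-9; 5, 2, 1, 1, 6].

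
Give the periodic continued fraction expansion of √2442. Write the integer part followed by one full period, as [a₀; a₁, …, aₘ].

[49; 2, 2, 2, 98]

a₀ = ⌊√2442⌋ = 49.
With m₀=0, d₀=1 and mₖ₊₁ = dₖaₖ − mₖ, dₖ₊₁ = (n − mₖ₊₁²)/dₖ, aₖ₊₁ = ⌊(a₀+mₖ₊₁)/dₖ₊₁⌋:
  k=1: m=49, d=41, a=2
  k=2: m=33, d=33, a=2
  k=3: m=33, d=41, a=2
  k=4: m=49, d=1, a=98
d=1 and a=2a₀=98 at k=4, so the next step gives (m, d) = (49, 41) again — its k=1 value — and the period has length 4.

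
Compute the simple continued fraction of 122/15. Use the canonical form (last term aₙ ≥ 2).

122 = 8·15 + 2
15 = 7·2 + 1
2 = 2·1 + 0  (stop)
So 122/15 = [8; 7, 2].

[8; 7, 2]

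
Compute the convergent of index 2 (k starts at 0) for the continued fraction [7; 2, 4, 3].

Using pₖ = aₖpₖ₋₁ + pₖ₋₂, qₖ = aₖqₖ₋₁ + qₖ₋₂ (with p₋₁=1, p₋₂=0, q₋₁=0, q₋₂=1):
  k=0: a=7, p=7, q=1
  k=1: a=2, p=15, q=2
  k=2: a=4, p=67, q=9

67/9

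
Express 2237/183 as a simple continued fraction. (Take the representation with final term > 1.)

[12; 4, 2, 6, 3]

2237 = 12*183 + 41
183 = 4*41 + 19
41 = 2*19 + 3
19 = 6*3 + 1
3 = 3*1 + 0  (stop)
So 2237/183 = [12; 4, 2, 6, 3].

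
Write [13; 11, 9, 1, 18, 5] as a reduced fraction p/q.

138768/10601

Using pₖ = aₖpₖ₋₁ + pₖ₋₂ and qₖ = aₖqₖ₋₁ + qₖ₋₂:
  k=0: a=13, p=13, q=1
  k=1: a=11, p=144, q=11
  k=2: a=9, p=1309, q=100
  k=3: a=1, p=1453, q=111
  k=4: a=18, p=27463, q=2098
  k=5: a=5, p=138768, q=10601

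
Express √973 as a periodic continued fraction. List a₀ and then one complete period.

a₀ = ⌊√973⌋ = 31.
With m₀=0, d₀=1 and mₖ₊₁ = dₖaₖ − mₖ, dₖ₊₁ = (n − mₖ₊₁²)/dₖ, aₖ₊₁ = ⌊(a₀+mₖ₊₁)/dₖ₊₁⌋:
  k=1: m=31, d=12, a=5
  k=2: m=29, d=11, a=5
  k=3: m=26, d=27, a=2
  k=4: m=28, d=7, a=8
  k=5: m=28, d=27, a=2
  k=6: m=26, d=11, a=5
  k=7: m=29, d=12, a=5
  k=8: m=31, d=1, a=62
d=1 and a=2a₀=62 at k=8, so the next step gives (m, d) = (31, 12) again — its k=1 value — and the period has length 8.

[31; 5, 5, 2, 8, 2, 5, 5, 62]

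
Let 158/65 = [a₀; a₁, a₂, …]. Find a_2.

158 = 2·65 + 28   →  a_0 = 2
65 = 2·28 + 9   →  a_1 = 2
28 = 3·9 + 1   →  a_2 = 3

3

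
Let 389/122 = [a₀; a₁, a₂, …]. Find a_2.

3

389 = 3·122 + 23   →  a_0 = 3
122 = 5·23 + 7   →  a_1 = 5
23 = 3·7 + 2   →  a_2 = 3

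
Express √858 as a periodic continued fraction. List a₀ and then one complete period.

a₀ = ⌊√858⌋ = 29.
With m₀=0, d₀=1 and mₖ₊₁ = dₖaₖ − mₖ, dₖ₊₁ = (n − mₖ₊₁²)/dₖ, aₖ₊₁ = ⌊(a₀+mₖ₊₁)/dₖ₊₁⌋:
  k=1: m=29, d=17, a=3
  k=2: m=22, d=22, a=2
  k=3: m=22, d=17, a=3
  k=4: m=29, d=1, a=58
d=1 and a=2a₀=58 at k=4, so the next step gives (m, d) = (29, 17) again — its k=1 value — and the period has length 4.

[29; 3, 2, 3, 58]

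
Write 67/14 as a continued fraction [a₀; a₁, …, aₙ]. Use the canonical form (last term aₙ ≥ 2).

67 = 4×14 + 11
14 = 1×11 + 3
11 = 3×3 + 2
3 = 1×2 + 1
2 = 2×1 + 0  (stop)
So 67/14 = [4; 1, 3, 1, 2].

[4; 1, 3, 1, 2]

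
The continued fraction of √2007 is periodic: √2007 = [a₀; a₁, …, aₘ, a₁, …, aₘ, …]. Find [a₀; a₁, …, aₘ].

a₀ = ⌊√2007⌋ = 44.
With m₀=0, d₀=1 and mₖ₊₁ = dₖaₖ − mₖ, dₖ₊₁ = (n − mₖ₊₁²)/dₖ, aₖ₊₁ = ⌊(a₀+mₖ₊₁)/dₖ₊₁⌋:
  k=1: m=44, d=71, a=1
  k=2: m=27, d=18, a=3
  k=3: m=27, d=71, a=1
  k=4: m=44, d=1, a=88
d=1 and a=2a₀=88 at k=4, so the next step gives (m, d) = (44, 71) again — its k=1 value — and the period has length 4.

[44; 1, 3, 1, 88]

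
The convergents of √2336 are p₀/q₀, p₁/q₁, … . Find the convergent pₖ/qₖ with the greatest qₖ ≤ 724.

13968/289

√2336 = [48; 3, 96, …] (period length 2).
Convergents:
  p_0/q_0 = 48/1
  p_1/q_1 = 145/3
  p_2/q_2 = 13968/289
  p_3/q_3 = 42049/870
q_2 = 289 ≤ 724 < 870 = q_3, so the answer is 13968/289.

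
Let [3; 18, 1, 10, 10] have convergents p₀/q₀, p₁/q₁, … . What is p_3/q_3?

Using pₖ = aₖpₖ₋₁ + pₖ₋₂, qₖ = aₖqₖ₋₁ + qₖ₋₂ (with p₋₁=1, p₋₂=0, q₋₁=0, q₋₂=1):
  k=0: a=3, p=3, q=1
  k=1: a=18, p=55, q=18
  k=2: a=1, p=58, q=19
  k=3: a=10, p=635, q=208

635/208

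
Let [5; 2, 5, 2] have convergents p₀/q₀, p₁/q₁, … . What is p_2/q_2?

60/11

Using pₖ = aₖpₖ₋₁ + pₖ₋₂, qₖ = aₖqₖ₋₁ + qₖ₋₂ (with p₋₁=1, p₋₂=0, q₋₁=0, q₋₂=1):
  k=0: a=5, p=5, q=1
  k=1: a=2, p=11, q=2
  k=2: a=5, p=60, q=11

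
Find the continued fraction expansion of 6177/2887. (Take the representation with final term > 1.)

[2; 7, 6, 9, 2, 3]

6177 = 2·2887 + 403
2887 = 7·403 + 66
403 = 6·66 + 7
66 = 9·7 + 3
7 = 2·3 + 1
3 = 3·1 + 0  (stop)
So 6177/2887 = [2; 7, 6, 9, 2, 3].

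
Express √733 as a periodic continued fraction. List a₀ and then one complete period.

a₀ = ⌊√733⌋ = 27.
With m₀=0, d₀=1 and mₖ₊₁ = dₖaₖ − mₖ, dₖ₊₁ = (n − mₖ₊₁²)/dₖ, aₖ₊₁ = ⌊(a₀+mₖ₊₁)/dₖ₊₁⌋:
  k=1: m=27, d=4, a=13
  k=2: m=25, d=27, a=1
  k=3: m=2, d=27, a=1
  k=4: m=25, d=4, a=13
  k=5: m=27, d=1, a=54
d=1 and a=2a₀=54 at k=5, so the next step gives (m, d) = (27, 4) again — its k=1 value — and the period has length 5.

[27; 13, 1, 1, 13, 54]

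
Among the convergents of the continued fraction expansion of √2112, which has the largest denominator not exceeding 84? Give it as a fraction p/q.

1057/23

√2112 = [45; 1, 21, 1, 90, …] (period length 4).
Convergents:
  p_0/q_0 = 45/1
  p_1/q_1 = 46/1
  p_2/q_2 = 1011/22
  p_3/q_3 = 1057/23
  p_4/q_4 = 96141/2092
q_3 = 23 ≤ 84 < 2092 = q_4, so the answer is 1057/23.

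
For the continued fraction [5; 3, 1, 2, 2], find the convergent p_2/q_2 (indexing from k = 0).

Using pₖ = aₖpₖ₋₁ + pₖ₋₂, qₖ = aₖqₖ₋₁ + qₖ₋₂ (with p₋₁=1, p₋₂=0, q₋₁=0, q₋₂=1):
  k=0: a=5, p=5, q=1
  k=1: a=3, p=16, q=3
  k=2: a=1, p=21, q=4

21/4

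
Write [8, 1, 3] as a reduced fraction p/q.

Using pₖ = aₖpₖ₋₁ + pₖ₋₂ and qₖ = aₖqₖ₋₁ + qₖ₋₂:
  k=0: a=8, p=8, q=1
  k=1: a=1, p=9, q=1
  k=2: a=3, p=35, q=4

35/4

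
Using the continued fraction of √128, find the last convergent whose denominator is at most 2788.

√128 = [11; 3, 5, 3, 22, …] (period length 4).
Convergents:
  p_0/q_0 = 11/1
  p_1/q_1 = 34/3
  p_2/q_2 = 181/16
  p_3/q_3 = 577/51
  p_4/q_4 = 12875/1138
  p_5/q_5 = 39202/3465
q_4 = 1138 ≤ 2788 < 3465 = q_5, so the answer is 12875/1138.

12875/1138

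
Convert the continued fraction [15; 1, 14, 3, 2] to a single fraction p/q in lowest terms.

1705/107

Fold from the inside: start with 2/1.
  3 + 1/2 = 7/2
  14 + 2/7 = 100/7
  1 + 7/100 = 107/100
  15 + 100/107 = 1705/107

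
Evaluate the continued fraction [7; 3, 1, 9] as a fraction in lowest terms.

Fold from the inside: start with 9/1.
  1 + 1/9 = 10/9
  3 + 9/10 = 39/10
  7 + 10/39 = 283/39

283/39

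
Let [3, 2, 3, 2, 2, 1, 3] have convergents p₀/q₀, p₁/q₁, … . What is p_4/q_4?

134/39

Using pₖ = aₖpₖ₋₁ + pₖ₋₂, qₖ = aₖqₖ₋₁ + qₖ₋₂ (with p₋₁=1, p₋₂=0, q₋₁=0, q₋₂=1):
  k=0: a=3, p=3, q=1
  k=1: a=2, p=7, q=2
  k=2: a=3, p=24, q=7
  k=3: a=2, p=55, q=16
  k=4: a=2, p=134, q=39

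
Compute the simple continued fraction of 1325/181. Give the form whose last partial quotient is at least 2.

1325 = 7*181 + 58
181 = 3*58 + 7
58 = 8*7 + 2
7 = 3*2 + 1
2 = 2*1 + 0  (stop)
So 1325/181 = [7; 3, 8, 3, 2].

[7; 3, 8, 3, 2]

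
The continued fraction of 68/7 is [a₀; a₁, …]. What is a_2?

2

68 = 9·7 + 5   →  a_0 = 9
7 = 1·5 + 2   →  a_1 = 1
5 = 2·2 + 1   →  a_2 = 2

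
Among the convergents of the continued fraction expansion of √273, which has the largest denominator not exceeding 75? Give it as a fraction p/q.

727/44

√273 = [16; 1, 1, 10, 1, 1, 32, …] (period length 6).
Convergents:
  p_0/q_0 = 16/1
  p_1/q_1 = 17/1
  p_2/q_2 = 33/2
  p_3/q_3 = 347/21
  p_4/q_4 = 380/23
  p_5/q_5 = 727/44
  p_6/q_6 = 23644/1431
q_5 = 44 ≤ 75 < 1431 = q_6, so the answer is 727/44.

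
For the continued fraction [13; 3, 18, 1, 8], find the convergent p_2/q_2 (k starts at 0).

Using pₖ = aₖpₖ₋₁ + pₖ₋₂, qₖ = aₖqₖ₋₁ + qₖ₋₂ (with p₋₁=1, p₋₂=0, q₋₁=0, q₋₂=1):
  k=0: a=13, p=13, q=1
  k=1: a=3, p=40, q=3
  k=2: a=18, p=733, q=55

733/55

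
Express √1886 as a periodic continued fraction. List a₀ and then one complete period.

[43; 2, 2, 1, 42, 1, 2, 2, 86]

a₀ = ⌊√1886⌋ = 43.
With m₀=0, d₀=1 and mₖ₊₁ = dₖaₖ − mₖ, dₖ₊₁ = (n − mₖ₊₁²)/dₖ, aₖ₊₁ = ⌊(a₀+mₖ₊₁)/dₖ₊₁⌋:
  k=1: m=43, d=37, a=2
  k=2: m=31, d=25, a=2
  k=3: m=19, d=61, a=1
  k=4: m=42, d=2, a=42
  k=5: m=42, d=61, a=1
  k=6: m=19, d=25, a=2
  k=7: m=31, d=37, a=2
  k=8: m=43, d=1, a=86
d=1 and a=2a₀=86 at k=8, so the next step gives (m, d) = (43, 37) again — its k=1 value — and the period has length 8.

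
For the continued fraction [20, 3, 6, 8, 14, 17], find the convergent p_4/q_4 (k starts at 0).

Using pₖ = aₖpₖ₋₁ + pₖ₋₂, qₖ = aₖqₖ₋₁ + qₖ₋₂ (with p₋₁=1, p₋₂=0, q₋₁=0, q₋₂=1):
  k=0: a=20, p=20, q=1
  k=1: a=3, p=61, q=3
  k=2: a=6, p=386, q=19
  k=3: a=8, p=3149, q=155
  k=4: a=14, p=44472, q=2189

44472/2189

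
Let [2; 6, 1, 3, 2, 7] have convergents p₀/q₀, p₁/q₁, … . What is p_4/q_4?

131/61

Using pₖ = aₖpₖ₋₁ + pₖ₋₂, qₖ = aₖqₖ₋₁ + qₖ₋₂ (with p₋₁=1, p₋₂=0, q₋₁=0, q₋₂=1):
  k=0: a=2, p=2, q=1
  k=1: a=6, p=13, q=6
  k=2: a=1, p=15, q=7
  k=3: a=3, p=58, q=27
  k=4: a=2, p=131, q=61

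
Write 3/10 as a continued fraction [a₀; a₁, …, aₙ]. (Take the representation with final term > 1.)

[0; 3, 3]

3 = 0×10 + 3
10 = 3×3 + 1
3 = 3×1 + 0  (stop)
So 3/10 = [0; 3, 3].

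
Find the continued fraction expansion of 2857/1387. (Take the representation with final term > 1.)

2857 = 2*1387 + 83
1387 = 16*83 + 59
83 = 1*59 + 24
59 = 2*24 + 11
24 = 2*11 + 2
11 = 5*2 + 1
2 = 2*1 + 0  (stop)
So 2857/1387 = [2; 16, 1, 2, 2, 5, 2].

[2; 16, 1, 2, 2, 5, 2]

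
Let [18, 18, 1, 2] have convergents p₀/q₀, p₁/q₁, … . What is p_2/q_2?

343/19

Using pₖ = aₖpₖ₋₁ + pₖ₋₂, qₖ = aₖqₖ₋₁ + qₖ₋₂ (with p₋₁=1, p₋₂=0, q₋₁=0, q₋₂=1):
  k=0: a=18, p=18, q=1
  k=1: a=18, p=325, q=18
  k=2: a=1, p=343, q=19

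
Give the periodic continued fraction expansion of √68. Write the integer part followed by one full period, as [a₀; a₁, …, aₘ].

a₀ = ⌊√68⌋ = 8.
With m₀=0, d₀=1 and mₖ₊₁ = dₖaₖ − mₖ, dₖ₊₁ = (n − mₖ₊₁²)/dₖ, aₖ₊₁ = ⌊(a₀+mₖ₊₁)/dₖ₊₁⌋:
  k=1: m=8, d=4, a=4
  k=2: m=8, d=1, a=16
d=1 and a=2a₀=16 at k=2, so the next step gives (m, d) = (8, 4) again — its k=1 value — and the period has length 2.

[8; 4, 16]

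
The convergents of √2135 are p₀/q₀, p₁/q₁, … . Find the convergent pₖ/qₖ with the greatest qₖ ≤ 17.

231/5

√2135 = [46; 4, 1, 5, 1, 4, 92, …] (period length 6).
Convergents:
  p_0/q_0 = 46/1
  p_1/q_1 = 185/4
  p_2/q_2 = 231/5
  p_3/q_3 = 1340/29
q_2 = 5 ≤ 17 < 29 = q_3, so the answer is 231/5.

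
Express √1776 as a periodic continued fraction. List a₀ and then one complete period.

[42; 7, 84]

a₀ = ⌊√1776⌋ = 42.
With m₀=0, d₀=1 and mₖ₊₁ = dₖaₖ − mₖ, dₖ₊₁ = (n − mₖ₊₁²)/dₖ, aₖ₊₁ = ⌊(a₀+mₖ₊₁)/dₖ₊₁⌋:
  k=1: m=42, d=12, a=7
  k=2: m=42, d=1, a=84
d=1 and a=2a₀=84 at k=2, so the next step gives (m, d) = (42, 12) again — its k=1 value — and the period has length 2.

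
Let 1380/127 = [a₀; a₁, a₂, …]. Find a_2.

6

1380 = 10·127 + 110   →  a_0 = 10
127 = 1·110 + 17   →  a_1 = 1
110 = 6·17 + 8   →  a_2 = 6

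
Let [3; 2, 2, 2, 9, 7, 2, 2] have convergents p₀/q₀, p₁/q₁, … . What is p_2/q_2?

17/5

Using pₖ = aₖpₖ₋₁ + pₖ₋₂, qₖ = aₖqₖ₋₁ + qₖ₋₂ (with p₋₁=1, p₋₂=0, q₋₁=0, q₋₂=1):
  k=0: a=3, p=3, q=1
  k=1: a=2, p=7, q=2
  k=2: a=2, p=17, q=5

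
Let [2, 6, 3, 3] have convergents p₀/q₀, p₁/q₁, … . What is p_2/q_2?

Using pₖ = aₖpₖ₋₁ + pₖ₋₂, qₖ = aₖqₖ₋₁ + qₖ₋₂ (with p₋₁=1, p₋₂=0, q₋₁=0, q₋₂=1):
  k=0: a=2, p=2, q=1
  k=1: a=6, p=13, q=6
  k=2: a=3, p=41, q=19

41/19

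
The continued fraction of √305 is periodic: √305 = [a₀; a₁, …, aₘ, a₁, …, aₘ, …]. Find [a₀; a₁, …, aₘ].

[17; 2, 6, 2, 34]

a₀ = ⌊√305⌋ = 17.
With m₀=0, d₀=1 and mₖ₊₁ = dₖaₖ − mₖ, dₖ₊₁ = (n − mₖ₊₁²)/dₖ, aₖ₊₁ = ⌊(a₀+mₖ₊₁)/dₖ₊₁⌋:
  k=1: m=17, d=16, a=2
  k=2: m=15, d=5, a=6
  k=3: m=15, d=16, a=2
  k=4: m=17, d=1, a=34
d=1 and a=2a₀=34 at k=4, so the next step gives (m, d) = (17, 16) again — its k=1 value — and the period has length 4.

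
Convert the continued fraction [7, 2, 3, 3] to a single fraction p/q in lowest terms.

Using pₖ = aₖpₖ₋₁ + pₖ₋₂ and qₖ = aₖqₖ₋₁ + qₖ₋₂:
  k=0: a=7, p=7, q=1
  k=1: a=2, p=15, q=2
  k=2: a=3, p=52, q=7
  k=3: a=3, p=171, q=23

171/23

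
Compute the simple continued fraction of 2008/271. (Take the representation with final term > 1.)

2008 = 7×271 + 111
271 = 2×111 + 49
111 = 2×49 + 13
49 = 3×13 + 10
13 = 1×10 + 3
10 = 3×3 + 1
3 = 3×1 + 0  (stop)
So 2008/271 = [7; 2, 2, 3, 1, 3, 3].

[7; 2, 2, 3, 1, 3, 3]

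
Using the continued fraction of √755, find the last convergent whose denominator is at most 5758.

√755 = [27; 2, 10, 2, 54, …] (period length 4).
Convergents:
  p_0/q_0 = 27/1
  p_1/q_1 = 55/2
  p_2/q_2 = 577/21
  p_3/q_3 = 1209/44
  p_4/q_4 = 65863/2397
  p_5/q_5 = 132935/4838
  p_6/q_6 = 1395213/50777
q_5 = 4838 ≤ 5758 < 50777 = q_6, so the answer is 132935/4838.

132935/4838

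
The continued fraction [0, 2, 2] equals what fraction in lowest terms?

2/5

Using pₖ = aₖpₖ₋₁ + pₖ₋₂ and qₖ = aₖqₖ₋₁ + qₖ₋₂:
  k=0: a=0, p=0, q=1
  k=1: a=2, p=1, q=2
  k=2: a=2, p=2, q=5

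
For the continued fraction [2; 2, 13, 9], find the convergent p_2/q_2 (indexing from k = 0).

Using pₖ = aₖpₖ₋₁ + pₖ₋₂, qₖ = aₖqₖ₋₁ + qₖ₋₂ (with p₋₁=1, p₋₂=0, q₋₁=0, q₋₂=1):
  k=0: a=2, p=2, q=1
  k=1: a=2, p=5, q=2
  k=2: a=13, p=67, q=27

67/27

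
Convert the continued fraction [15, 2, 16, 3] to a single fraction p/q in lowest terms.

1564/101

Fold from the inside: start with 3/1.
  16 + 1/3 = 49/3
  2 + 3/49 = 101/49
  15 + 49/101 = 1564/101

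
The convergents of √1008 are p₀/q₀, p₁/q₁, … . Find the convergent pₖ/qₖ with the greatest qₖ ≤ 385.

√1008 = [31; 1, 2, 1, 62, …] (period length 4).
Convergents:
  p_0/q_0 = 31/1
  p_1/q_1 = 32/1
  p_2/q_2 = 95/3
  p_3/q_3 = 127/4
  p_4/q_4 = 7969/251
  p_5/q_5 = 8096/255
  p_6/q_6 = 24161/761
q_5 = 255 ≤ 385 < 761 = q_6, so the answer is 8096/255.

8096/255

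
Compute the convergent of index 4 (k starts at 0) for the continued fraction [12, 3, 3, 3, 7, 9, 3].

Using pₖ = aₖpₖ₋₁ + pₖ₋₂, qₖ = aₖqₖ₋₁ + qₖ₋₂ (with p₋₁=1, p₋₂=0, q₋₁=0, q₋₂=1):
  k=0: a=12, p=12, q=1
  k=1: a=3, p=37, q=3
  k=2: a=3, p=123, q=10
  k=3: a=3, p=406, q=33
  k=4: a=7, p=2965, q=241

2965/241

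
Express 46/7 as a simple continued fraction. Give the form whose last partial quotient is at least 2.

46 = 6*7 + 4
7 = 1*4 + 3
4 = 1*3 + 1
3 = 3*1 + 0  (stop)
So 46/7 = [6; 1, 1, 3].

[6; 1, 1, 3]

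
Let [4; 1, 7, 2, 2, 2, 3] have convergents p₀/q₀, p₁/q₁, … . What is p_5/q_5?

Using pₖ = aₖpₖ₋₁ + pₖ₋₂, qₖ = aₖqₖ₋₁ + qₖ₋₂ (with p₋₁=1, p₋₂=0, q₋₁=0, q₋₂=1):
  k=0: a=4, p=4, q=1
  k=1: a=1, p=5, q=1
  k=2: a=7, p=39, q=8
  k=3: a=2, p=83, q=17
  k=4: a=2, p=205, q=42
  k=5: a=2, p=493, q=101

493/101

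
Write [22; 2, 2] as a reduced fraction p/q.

112/5

Using pₖ = aₖpₖ₋₁ + pₖ₋₂ and qₖ = aₖqₖ₋₁ + qₖ₋₂:
  k=0: a=22, p=22, q=1
  k=1: a=2, p=45, q=2
  k=2: a=2, p=112, q=5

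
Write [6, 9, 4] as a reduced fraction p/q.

Fold from the inside: start with 4/1.
  9 + 1/4 = 37/4
  6 + 4/37 = 226/37

226/37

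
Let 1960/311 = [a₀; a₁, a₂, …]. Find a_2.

3

1960 = 6·311 + 94   →  a_0 = 6
311 = 3·94 + 29   →  a_1 = 3
94 = 3·29 + 7   →  a_2 = 3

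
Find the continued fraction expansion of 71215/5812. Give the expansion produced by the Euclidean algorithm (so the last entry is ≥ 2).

71215 = 12*5812 + 1471
5812 = 3*1471 + 1399
1471 = 1*1399 + 72
1399 = 19*72 + 31
72 = 2*31 + 10
31 = 3*10 + 1
10 = 10*1 + 0  (stop)
So 71215/5812 = [12; 3, 1, 19, 2, 3, 10].

[12; 3, 1, 19, 2, 3, 10]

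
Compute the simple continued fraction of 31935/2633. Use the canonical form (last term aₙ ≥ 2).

31935 = 12*2633 + 339
2633 = 7*339 + 260
339 = 1*260 + 79
260 = 3*79 + 23
79 = 3*23 + 10
23 = 2*10 + 3
10 = 3*3 + 1
3 = 3*1 + 0  (stop)
So 31935/2633 = [12; 7, 1, 3, 3, 2, 3, 3].

[12; 7, 1, 3, 3, 2, 3, 3]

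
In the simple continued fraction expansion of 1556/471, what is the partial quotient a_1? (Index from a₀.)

1556 = 3·471 + 143   →  a_0 = 3
471 = 3·143 + 42   →  a_1 = 3

3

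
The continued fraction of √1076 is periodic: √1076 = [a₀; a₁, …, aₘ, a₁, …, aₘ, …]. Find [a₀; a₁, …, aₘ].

[32; 1, 4, 16, 4, 1, 64]

a₀ = ⌊√1076⌋ = 32.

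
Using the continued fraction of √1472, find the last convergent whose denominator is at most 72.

√1472 = [38; 2, 1, 2, 1, 2, 76, …] (period length 6).
Convergents:
  p_0/q_0 = 38/1
  p_1/q_1 = 77/2
  p_2/q_2 = 115/3
  p_3/q_3 = 307/8
  p_4/q_4 = 422/11
  p_5/q_5 = 1151/30
  p_6/q_6 = 87898/2291
q_5 = 30 ≤ 72 < 2291 = q_6, so the answer is 1151/30.

1151/30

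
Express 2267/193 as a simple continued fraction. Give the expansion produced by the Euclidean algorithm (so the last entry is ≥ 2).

[11; 1, 2, 1, 15, 3]

2267 = 11·193 + 144
193 = 1·144 + 49
144 = 2·49 + 46
49 = 1·46 + 3
46 = 15·3 + 1
3 = 3·1 + 0  (stop)
So 2267/193 = [11; 1, 2, 1, 15, 3].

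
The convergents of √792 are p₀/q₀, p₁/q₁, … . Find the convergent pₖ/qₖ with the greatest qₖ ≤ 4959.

√792 = [28; 7, 56, …] (period length 2).
Convergents:
  p_0/q_0 = 28/1
  p_1/q_1 = 197/7
  p_2/q_2 = 11060/393
  p_3/q_3 = 77617/2758
  p_4/q_4 = 4357612/154841
q_3 = 2758 ≤ 4959 < 154841 = q_4, so the answer is 77617/2758.

77617/2758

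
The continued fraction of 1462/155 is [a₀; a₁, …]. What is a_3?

1462 = 9·155 + 67   →  a_0 = 9
155 = 2·67 + 21   →  a_1 = 2
67 = 3·21 + 4   →  a_2 = 3
21 = 5·4 + 1   →  a_3 = 5

5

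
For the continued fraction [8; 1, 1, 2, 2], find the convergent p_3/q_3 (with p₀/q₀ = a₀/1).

43/5

Using pₖ = aₖpₖ₋₁ + pₖ₋₂, qₖ = aₖqₖ₋₁ + qₖ₋₂ (with p₋₁=1, p₋₂=0, q₋₁=0, q₋₂=1):
  k=0: a=8, p=8, q=1
  k=1: a=1, p=9, q=1
  k=2: a=1, p=17, q=2
  k=3: a=2, p=43, q=5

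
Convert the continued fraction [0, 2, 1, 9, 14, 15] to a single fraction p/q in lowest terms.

Fold from the inside: start with 15/1.
  14 + 1/15 = 211/15
  9 + 15/211 = 1914/211
  1 + 211/1914 = 2125/1914
  2 + 1914/2125 = 6164/2125
  0 + 2125/6164 = 2125/6164

2125/6164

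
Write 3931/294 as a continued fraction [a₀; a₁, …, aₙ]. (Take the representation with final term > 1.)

3931 = 13·294 + 109
294 = 2·109 + 76
109 = 1·76 + 33
76 = 2·33 + 10
33 = 3·10 + 3
10 = 3·3 + 1
3 = 3·1 + 0  (stop)
So 3931/294 = [13; 2, 1, 2, 3, 3, 3].

[13; 2, 1, 2, 3, 3, 3]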